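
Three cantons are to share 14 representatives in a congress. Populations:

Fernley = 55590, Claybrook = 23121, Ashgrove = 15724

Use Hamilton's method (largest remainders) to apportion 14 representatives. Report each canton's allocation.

The standard divisor is 94435/14 ≈ 6745.357.
Standard quotas: Fernley 8.2412, Claybrook 3.4277, Ashgrove 2.3311.
Lower quotas: Fernley 8, Claybrook 3, Ashgrove 2 (sum 13, leaving 1 seat).
Remainders in descending order: Claybrook 0.4277, Ashgrove 0.3311, Fernley 0.2412.
Largest remainder: Claybrook receives the extra seat.

Fernley 8, Claybrook 4, Ashgrove 2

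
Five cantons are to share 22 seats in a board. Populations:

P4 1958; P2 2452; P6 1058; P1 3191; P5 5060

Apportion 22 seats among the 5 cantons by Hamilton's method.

Total 13719; standard divisor 13719/22 ≈ 623.591.
Standard quotas: P4 3.1399, P2 3.9321, P6 1.6966, P1 5.1171, P5 8.1143.
Lower quotas: P4 3, P2 3, P6 1, P1 5, P5 8 (sum 20, leaving 2 seats).
Remainders in descending order: P2 0.9321, P6 0.6966, P4 0.1399, P1 0.1171, P5 0.1143.
The surplus seats go to P2, P6.

P4 3, P2 4, P6 2, P1 5, P5 8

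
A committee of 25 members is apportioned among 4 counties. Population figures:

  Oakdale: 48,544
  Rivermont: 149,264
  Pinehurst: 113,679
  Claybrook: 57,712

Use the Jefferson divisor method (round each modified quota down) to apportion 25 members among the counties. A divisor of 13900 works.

Oakdale: 3, Rivermont: 10, Pinehurst: 8, Claybrook: 4

With modified divisor 13900: modified quotas Oakdale 3.492, Rivermont 10.738, Pinehurst 8.178, Claybrook 4.152.
Rounding down: Oakdale 3, Rivermont 10, Pinehurst 8, Claybrook 4 (total 25).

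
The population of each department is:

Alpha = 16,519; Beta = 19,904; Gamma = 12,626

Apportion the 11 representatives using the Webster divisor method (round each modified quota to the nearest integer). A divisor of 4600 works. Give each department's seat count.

With modified divisor 4600: modified quotas Alpha 3.591, Beta 4.327, Gamma 2.745.
Rounding to the nearest integer: Alpha 4, Beta 4, Gamma 3 (total 11).

Alpha: 4, Beta: 4, Gamma: 3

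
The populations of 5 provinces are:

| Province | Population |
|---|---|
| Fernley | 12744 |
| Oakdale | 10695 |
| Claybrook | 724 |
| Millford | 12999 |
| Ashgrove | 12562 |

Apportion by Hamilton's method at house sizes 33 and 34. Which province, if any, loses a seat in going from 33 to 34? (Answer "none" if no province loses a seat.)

Claybrook

At 33 seats: Fernley 8, Oakdale 7, Claybrook 1, Millford 9, Ashgrove 8.
At 34 seats: Fernley 9, Oakdale 7, Claybrook 0, Millford 9, Ashgrove 9.
Claybrook drops from 1 to 0.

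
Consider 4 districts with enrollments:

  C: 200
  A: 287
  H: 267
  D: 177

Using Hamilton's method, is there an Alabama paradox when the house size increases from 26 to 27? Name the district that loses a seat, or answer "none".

At 26 seats: C 6, A 8, H 7, D 5.
At 27 seats: C 6, A 8, H 8, D 5.
No district's allocation decreased.

none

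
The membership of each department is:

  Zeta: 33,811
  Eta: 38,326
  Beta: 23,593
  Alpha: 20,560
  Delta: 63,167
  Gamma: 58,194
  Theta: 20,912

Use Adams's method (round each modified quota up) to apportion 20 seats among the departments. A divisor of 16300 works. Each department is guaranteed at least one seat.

With modified divisor 16300: modified quotas Zeta 2.074, Eta 2.351, Beta 1.447, Alpha 1.261, Delta 3.875, Gamma 3.570, Theta 1.283.
Rounding up: Zeta 3, Eta 3, Beta 2, Alpha 2, Delta 4, Gamma 4, Theta 2 (total 20).

Zeta 3, Eta 3, Beta 2, Alpha 2, Delta 4, Gamma 4, Theta 2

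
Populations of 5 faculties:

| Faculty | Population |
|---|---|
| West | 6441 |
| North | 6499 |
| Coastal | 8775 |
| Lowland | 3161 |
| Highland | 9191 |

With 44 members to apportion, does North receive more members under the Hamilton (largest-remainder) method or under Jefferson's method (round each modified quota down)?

Hamilton

Hamilton: West 8, North 9, Coastal 11, Lowland 4, Highland 12.
Jefferson: West 8, North 8, Coastal 12, Lowland 4, Highland 12.
North gets 9 under Hamilton and 8 under Jefferson.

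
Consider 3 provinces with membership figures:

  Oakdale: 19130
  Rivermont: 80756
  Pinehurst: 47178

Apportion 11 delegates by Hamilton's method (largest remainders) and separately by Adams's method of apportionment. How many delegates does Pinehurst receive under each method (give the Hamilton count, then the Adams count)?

Hamilton: Oakdale 1, Rivermont 6, Pinehurst 4.
Adams: Oakdale 2, Rivermont 6, Pinehurst 3.
Pinehurst gets 4 under Hamilton and 3 under Adams.

4 and 3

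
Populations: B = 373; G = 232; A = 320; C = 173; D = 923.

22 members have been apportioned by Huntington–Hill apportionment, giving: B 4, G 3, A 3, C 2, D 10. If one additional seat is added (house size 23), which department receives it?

A

Priority for the next seat is population ÷ (√(s·(s+1))).
Priorities: B 83.405, G 66.973, A 92.376, C 70.627, D 88.005.
Highest priority: A.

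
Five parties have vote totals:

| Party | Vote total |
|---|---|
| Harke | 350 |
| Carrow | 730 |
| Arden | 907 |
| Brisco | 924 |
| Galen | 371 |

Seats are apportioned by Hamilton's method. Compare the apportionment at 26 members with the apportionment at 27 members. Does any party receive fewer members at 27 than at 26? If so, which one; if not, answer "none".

At 26 seats: Harke 3, Carrow 6, Arden 7, Brisco 7, Galen 3.
At 27 seats: Harke 3, Carrow 6, Arden 7, Brisco 8, Galen 3.
No party's allocation decreased.

none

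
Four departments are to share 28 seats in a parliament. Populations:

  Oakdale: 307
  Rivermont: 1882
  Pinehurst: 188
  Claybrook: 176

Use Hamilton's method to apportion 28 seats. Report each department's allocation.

The standard divisor is 2553/28 ≈ 91.179.
Standard quotas: Oakdale 3.367, Rivermont 20.641, Pinehurst 2.062, Claybrook 1.930.
Lower quotas: Oakdale 3, Rivermont 20, Pinehurst 2, Claybrook 1 (sum 26, leaving 2 seats).
Remainders in descending order: Claybrook 0.930, Rivermont 0.641, Oakdale 0.367, Pinehurst 0.062.
The surplus seats go to Claybrook, Rivermont.

Oakdale 3, Rivermont 21, Pinehurst 2, Claybrook 2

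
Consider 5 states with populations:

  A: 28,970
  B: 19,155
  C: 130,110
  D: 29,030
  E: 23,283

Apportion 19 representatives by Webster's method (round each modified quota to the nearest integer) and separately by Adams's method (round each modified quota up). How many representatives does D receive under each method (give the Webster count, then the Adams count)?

2 and 3

Webster: A 2, B 2, C 11, D 2, E 2.
Adams: A 3, B 2, C 9, D 3, E 2.
D gets 2 under Webster and 3 under Adams.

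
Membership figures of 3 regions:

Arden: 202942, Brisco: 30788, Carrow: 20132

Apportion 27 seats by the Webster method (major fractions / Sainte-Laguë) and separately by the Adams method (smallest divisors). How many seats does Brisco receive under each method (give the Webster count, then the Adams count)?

3 and 4

Webster: Arden 22, Brisco 3, Carrow 2.
Adams: Arden 21, Brisco 4, Carrow 2.
Brisco gets 3 under Webster and 4 under Adams.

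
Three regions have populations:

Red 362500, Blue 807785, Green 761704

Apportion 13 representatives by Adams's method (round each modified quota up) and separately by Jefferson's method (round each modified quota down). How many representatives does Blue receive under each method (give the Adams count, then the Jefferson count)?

Adams: Red 3, Blue 5, Green 5.
Jefferson: Red 2, Blue 6, Green 5.
Blue gets 5 under Adams and 6 under Jefferson.

5 and 6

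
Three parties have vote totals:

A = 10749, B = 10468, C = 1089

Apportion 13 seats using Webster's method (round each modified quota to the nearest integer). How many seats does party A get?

6

Standard divisor 22306/13 ≈ 1715.846; standard quotas: A 6.265, B 6.101, C 0.635.
Rounding to the nearest integer gives A 6, B 6, C 1 — total 13, matching the house size, so no adjustment is needed.
A receives 6.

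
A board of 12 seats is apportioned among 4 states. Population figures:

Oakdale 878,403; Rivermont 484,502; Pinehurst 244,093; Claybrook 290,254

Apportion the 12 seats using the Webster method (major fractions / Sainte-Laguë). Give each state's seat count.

Standard divisor 1897252/12 ≈ 158104.333; standard quotas: Oakdale 5.556, Rivermont 3.064, Pinehurst 1.544, Claybrook 1.836.
Rounding to the nearest integer gives 6, 3, 2, 2 = 13 seats, so the divisor must be adjusted.
With modified divisor 160313: modified quotas Oakdale 5.479, Rivermont 3.022, Pinehurst 1.523, Claybrook 1.811.
Rounding to the nearest integer: Oakdale 5, Rivermont 3, Pinehurst 2, Claybrook 2 (total 12).

Oakdale=5, Rivermont=3, Pinehurst=2, Claybrook=2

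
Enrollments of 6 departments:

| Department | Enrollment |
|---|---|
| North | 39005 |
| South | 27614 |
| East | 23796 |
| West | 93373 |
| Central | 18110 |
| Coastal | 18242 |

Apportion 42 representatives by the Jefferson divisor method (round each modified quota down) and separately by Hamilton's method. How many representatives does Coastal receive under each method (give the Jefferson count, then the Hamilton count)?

3 and 4

Jefferson: North 8, South 5, East 4, West 19, Central 3, Coastal 3.
Hamilton: North 7, South 5, East 5, West 18, Central 3, Coastal 4.
Coastal gets 3 under Jefferson and 4 under Hamilton.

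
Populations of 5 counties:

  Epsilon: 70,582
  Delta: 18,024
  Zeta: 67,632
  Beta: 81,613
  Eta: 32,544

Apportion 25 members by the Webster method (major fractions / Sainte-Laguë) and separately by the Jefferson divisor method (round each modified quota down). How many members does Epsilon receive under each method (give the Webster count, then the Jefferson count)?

Webster: Epsilon 6, Delta 2, Zeta 6, Beta 8, Eta 3.
Jefferson: Epsilon 7, Delta 1, Zeta 6, Beta 8, Eta 3.
Epsilon gets 6 under Webster and 7 under Jefferson.

6 and 7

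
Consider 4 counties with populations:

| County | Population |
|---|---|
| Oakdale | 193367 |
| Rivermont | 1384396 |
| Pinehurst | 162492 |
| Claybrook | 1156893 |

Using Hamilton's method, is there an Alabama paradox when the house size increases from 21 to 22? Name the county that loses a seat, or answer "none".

At 21 seats: Oakdale 2, Rivermont 10, Pinehurst 1, Claybrook 8.
At 22 seats: Oakdale 1, Rivermont 11, Pinehurst 1, Claybrook 9.
Oakdale drops from 2 to 1.

Oakdale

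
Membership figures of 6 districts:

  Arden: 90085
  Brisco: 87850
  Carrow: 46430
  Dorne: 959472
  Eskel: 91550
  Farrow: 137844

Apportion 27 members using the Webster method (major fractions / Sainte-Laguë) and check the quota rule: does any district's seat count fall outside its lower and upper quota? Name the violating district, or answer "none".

Standard quotas: Arden 1.721, Brisco 1.678, Carrow 0.887, Dorne 18.331, Eskel 1.749, Farrow 2.634.
Webster allocation: Arden 2, Brisco 2, Carrow 1, Dorne 17, Eskel 2, Farrow 3.
Dorne has quota 18.331 (lower 18, upper 19) but receives 17 — outside the quota interval.

Dorne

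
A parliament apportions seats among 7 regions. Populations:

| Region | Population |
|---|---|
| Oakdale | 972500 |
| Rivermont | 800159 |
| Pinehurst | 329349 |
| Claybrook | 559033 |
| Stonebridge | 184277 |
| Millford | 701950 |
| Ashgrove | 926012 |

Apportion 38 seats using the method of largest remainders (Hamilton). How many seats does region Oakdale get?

8

Standard divisor: 4473280 ÷ 38 ≈ 117717.895.
Standard quotas: Oakdale 8.2613, Rivermont 6.7973, Pinehurst 2.7978, Claybrook 4.7489, Stonebridge 1.5654, Millford 5.9630, Ashgrove 7.8664.
Lower quotas: Oakdale 8, Rivermont 6, Pinehurst 2, Claybrook 4, Stonebridge 1, Millford 5, Ashgrove 7 (sum 33, leaving 5 seats).
Remainders in descending order: Millford 0.9630, Ashgrove 0.8664, Pinehurst 0.7978, Rivermont 0.7973, Claybrook 0.7489, Stonebridge 0.5654, Oakdale 0.2613.
The surplus seats go to Millford, Ashgrove, Pinehurst, Rivermont, Claybrook.
Oakdale receives 8.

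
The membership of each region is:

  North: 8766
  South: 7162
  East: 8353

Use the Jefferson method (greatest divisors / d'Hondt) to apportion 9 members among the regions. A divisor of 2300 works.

With modified divisor 2300: modified quotas North 3.811, South 3.114, East 3.632.
Rounding down: North 3, South 3, East 3 (total 9).

North 3; South 3; East 3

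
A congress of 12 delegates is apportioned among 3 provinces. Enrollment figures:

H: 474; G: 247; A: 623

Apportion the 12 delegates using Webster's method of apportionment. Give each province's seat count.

H 4, G 2, A 6

Standard divisor 1344/12 ≈ 112; standard quotas: H 4.232, G 2.205, A 5.562.
Rounding to the nearest integer gives H 4, G 2, A 6 — total 12, matching the house size, so no adjustment is needed.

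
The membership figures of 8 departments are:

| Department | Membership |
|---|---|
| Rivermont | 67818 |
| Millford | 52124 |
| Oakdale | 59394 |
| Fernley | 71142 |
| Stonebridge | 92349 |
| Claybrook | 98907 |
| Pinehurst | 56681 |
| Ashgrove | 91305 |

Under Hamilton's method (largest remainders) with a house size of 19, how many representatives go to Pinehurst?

Standard divisor: 589720 ÷ 19 ≈ 31037.895.
Standard quotas: Rivermont 2.1850, Millford 1.6794, Oakdale 1.9136, Fernley 2.2921, Stonebridge 2.9754, Claybrook 3.1867, Pinehurst 1.8262, Ashgrove 2.9417.
Lower quotas: Rivermont 2, Millford 1, Oakdale 1, Fernley 2, Stonebridge 2, Claybrook 3, Pinehurst 1, Ashgrove 2 (sum 14, leaving 5 seats).
Remainders in descending order: Stonebridge 0.9754, Ashgrove 0.9417, Oakdale 0.9136, Pinehurst 0.8262, Millford 0.6794, Fernley 0.2921, Claybrook 0.1867, Rivermont 0.1850.
The surplus seats go to Stonebridge, Ashgrove, Oakdale, Pinehurst, Millford.
Pinehurst receives 2.

2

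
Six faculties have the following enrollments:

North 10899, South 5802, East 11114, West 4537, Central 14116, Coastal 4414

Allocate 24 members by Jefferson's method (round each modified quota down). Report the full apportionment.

North 5, South 3, East 5, West 2, Central 7, Coastal 2

Standard divisor 50882/24 ≈ 2120.083; standard quotas: North 5.141, South 2.737, East 5.242, West 2.140, Central 6.658, Coastal 2.082.
Rounding down gives 5, 2, 5, 2, 6, 2 = 22 seats, so the divisor must be adjusted.
With modified divisor 1900: modified quotas North 5.736, South 3.054, East 5.849, West 2.388, Central 7.429, Coastal 2.323.
Rounding down: North 5, South 3, East 5, West 2, Central 7, Coastal 2 (total 24).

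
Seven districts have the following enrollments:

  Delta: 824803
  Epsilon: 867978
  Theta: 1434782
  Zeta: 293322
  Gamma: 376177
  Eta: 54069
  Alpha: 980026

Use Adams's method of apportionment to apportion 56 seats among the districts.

Standard divisor 4831157/56 ≈ 86270.661; standard quotas: Delta 9.561, Epsilon 10.061, Theta 16.631, Zeta 3.400, Gamma 4.360, Eta 0.627, Alpha 11.360.
Rounding up gives 10, 11, 17, 4, 5, 1, 12 = 60 seats, so the divisor must be adjusted.
With modified divisor 92800: modified quotas Delta 8.888, Epsilon 9.353, Theta 15.461, Zeta 3.161, Gamma 4.054, Eta 0.583, Alpha 10.561.
Rounding up: Delta 9, Epsilon 10, Theta 16, Zeta 4, Gamma 5, Eta 1, Alpha 11 (total 56).

Delta 9; Epsilon 10; Theta 16; Zeta 4; Gamma 5; Eta 1; Alpha 11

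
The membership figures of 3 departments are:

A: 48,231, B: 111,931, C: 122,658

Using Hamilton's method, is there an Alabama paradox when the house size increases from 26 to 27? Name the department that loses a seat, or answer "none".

A

At 26 seats: A 5, B 10, C 11.
At 27 seats: A 4, B 11, C 12.
A drops from 5 to 4.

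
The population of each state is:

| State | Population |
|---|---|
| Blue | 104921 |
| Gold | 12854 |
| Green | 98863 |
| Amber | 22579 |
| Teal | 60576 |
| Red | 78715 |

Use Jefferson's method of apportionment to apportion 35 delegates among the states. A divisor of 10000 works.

With modified divisor 10000: modified quotas Blue 10.492, Gold 1.285, Green 9.886, Amber 2.258, Teal 6.058, Red 7.872.
Rounding down: Blue 10, Gold 1, Green 9, Amber 2, Teal 6, Red 7 (total 35).

Blue 10, Gold 1, Green 9, Amber 2, Teal 6, Red 7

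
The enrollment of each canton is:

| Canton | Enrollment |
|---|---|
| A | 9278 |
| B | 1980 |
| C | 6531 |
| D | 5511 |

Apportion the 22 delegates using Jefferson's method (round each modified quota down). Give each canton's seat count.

A 9, B 2, C 6, D 5

Standard divisor 23300/22 ≈ 1059.091; standard quotas: A 8.760, B 1.870, C 6.167, D 5.204.
Rounding down gives 8, 1, 6, 5 = 20 seats, so the divisor must be adjusted.
With modified divisor 960: modified quotas A 9.665, B 2.062, C 6.803, D 5.741.
Rounding down: A 9, B 2, C 6, D 5 (total 22).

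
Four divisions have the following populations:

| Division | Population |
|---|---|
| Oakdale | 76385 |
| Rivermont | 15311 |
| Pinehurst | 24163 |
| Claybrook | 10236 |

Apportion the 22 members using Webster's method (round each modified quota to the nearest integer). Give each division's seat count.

Oakdale 13, Rivermont 3, Pinehurst 4, Claybrook 2

Standard divisor 126095/22 ≈ 5731.591; standard quotas: Oakdale 13.327, Rivermont 2.671, Pinehurst 4.216, Claybrook 1.786.
Rounding to the nearest integer gives Oakdale 13, Rivermont 3, Pinehurst 4, Claybrook 2 — total 22, matching the house size, so no adjustment is needed.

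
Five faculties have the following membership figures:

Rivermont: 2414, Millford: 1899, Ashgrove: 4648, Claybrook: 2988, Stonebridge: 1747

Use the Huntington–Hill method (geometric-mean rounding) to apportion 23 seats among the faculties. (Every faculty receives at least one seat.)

With divisor 585: modified quotas Rivermont 4.126, Millford 3.246, Ashgrove 7.945, Claybrook 5.108, Stonebridge 2.986.
Geometric-mean thresholds: Rivermont √(4·5)=4.472, Millford √(3·4)=3.464, Ashgrove √(7·8)=7.483, Claybrook √(5·6)=5.477, Stonebridge √(2·3)=2.449.
Each quota rounded against its threshold gives Rivermont 4, Millford 3, Ashgrove 8, Claybrook 5, Stonebridge 3 (total 23).

Rivermont 4, Millford 3, Ashgrove 8, Claybrook 5, Stonebridge 3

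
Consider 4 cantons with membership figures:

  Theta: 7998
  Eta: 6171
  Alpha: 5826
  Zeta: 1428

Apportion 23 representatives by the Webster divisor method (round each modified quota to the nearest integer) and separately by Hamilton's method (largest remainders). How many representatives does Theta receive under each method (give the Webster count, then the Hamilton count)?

Webster: Theta 8, Eta 7, Alpha 6, Zeta 2.
Hamilton: Theta 9, Eta 7, Alpha 6, Zeta 1.
Theta gets 8 under Webster and 9 under Hamilton.

8 and 9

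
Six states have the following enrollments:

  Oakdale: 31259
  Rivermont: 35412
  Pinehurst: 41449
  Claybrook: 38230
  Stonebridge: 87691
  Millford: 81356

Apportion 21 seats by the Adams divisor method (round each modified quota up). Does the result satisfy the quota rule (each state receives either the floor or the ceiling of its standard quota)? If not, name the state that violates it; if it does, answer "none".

Standard quotas: Oakdale 2.081, Rivermont 2.358, Pinehurst 2.760, Claybrook 2.545, Stonebridge 5.839, Millford 5.417.
Adams allocation: Oakdale 2, Rivermont 3, Pinehurst 3, Claybrook 3, Stonebridge 5, Millford 5.
Every allocation lies between the lower and upper quota.

none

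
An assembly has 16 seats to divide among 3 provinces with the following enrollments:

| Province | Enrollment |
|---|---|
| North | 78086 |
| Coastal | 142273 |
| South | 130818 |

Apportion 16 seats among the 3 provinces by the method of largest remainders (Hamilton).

North 4; Coastal 6; South 6

Standard divisor: 351177 ÷ 16 ≈ 21948.562.
Standard quotas: North 3.5577, Coastal 6.4821, South 5.9602.
Lower quotas: North 3, Coastal 6, South 5 (sum 14, leaving 2 seats).
Remainders in descending order: South 0.9602, North 0.5577, Coastal 0.4821.
The surplus seats go to South, North.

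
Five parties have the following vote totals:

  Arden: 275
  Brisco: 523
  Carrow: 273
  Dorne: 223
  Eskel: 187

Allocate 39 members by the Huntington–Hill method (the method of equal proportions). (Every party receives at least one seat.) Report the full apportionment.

Arden 7, Brisco 14, Carrow 7, Dorne 6, Eskel 5

With divisor 38: modified quotas Arden 7.237, Brisco 13.763, Carrow 7.184, Dorne 5.868, Eskel 4.921.
Geometric-mean thresholds: Arden √(7·8)=7.483, Brisco √(13·14)=13.491, Carrow √(7·8)=7.483, Dorne √(5·6)=5.477, Eskel √(4·5)=4.472.
Each quota rounded against its threshold gives Arden 7, Brisco 14, Carrow 7, Dorne 6, Eskel 5 (total 39).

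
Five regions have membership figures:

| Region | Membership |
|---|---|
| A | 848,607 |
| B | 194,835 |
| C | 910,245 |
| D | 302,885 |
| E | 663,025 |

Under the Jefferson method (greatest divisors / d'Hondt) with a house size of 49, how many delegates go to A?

Standard divisor 2919597/49 ≈ 59583.612; standard quotas: A 14.242, B 3.270, C 15.277, D 5.083, E 11.128.
Rounding down gives 14, 3, 15, 5, 11 = 48 seats, so the divisor must be adjusted.
With modified divisor 56700: modified quotas A 14.967, B 3.436, C 16.054, D 5.342, E 11.694.
Rounding down: A 14, B 3, C 16, D 5, E 11 (total 49).
A receives 14.

14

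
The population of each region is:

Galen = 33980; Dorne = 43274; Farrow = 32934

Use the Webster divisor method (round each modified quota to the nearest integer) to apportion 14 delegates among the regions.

Galen=4; Dorne=6; Farrow=4

Standard divisor 110188/14 ≈ 7870.571; standard quotas: Galen 4.317, Dorne 5.498, Farrow 4.184.
Rounding to the nearest integer gives 4, 5, 4 = 13 seats, so the divisor must be adjusted.
With modified divisor 7700: modified quotas Galen 4.413, Dorne 5.620, Farrow 4.277.
Rounding to the nearest integer: Galen 4, Dorne 6, Farrow 4 (total 14).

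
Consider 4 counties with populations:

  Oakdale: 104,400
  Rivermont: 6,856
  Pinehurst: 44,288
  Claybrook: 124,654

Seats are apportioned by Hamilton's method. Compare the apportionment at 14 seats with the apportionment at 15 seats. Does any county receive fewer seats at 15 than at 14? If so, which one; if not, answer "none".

Rivermont

At 14 seats: Oakdale 5, Rivermont 1, Pinehurst 2, Claybrook 6.
At 15 seats: Oakdale 6, Rivermont 0, Pinehurst 2, Claybrook 7.
Rivermont drops from 1 to 0.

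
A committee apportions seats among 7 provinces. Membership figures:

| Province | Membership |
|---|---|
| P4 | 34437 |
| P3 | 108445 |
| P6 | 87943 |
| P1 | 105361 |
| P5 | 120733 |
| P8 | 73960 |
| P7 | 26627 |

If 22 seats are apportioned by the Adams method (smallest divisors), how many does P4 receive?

Standard divisor 557506/22 ≈ 25341.182; standard quotas: P4 1.359, P3 4.279, P6 3.470, P1 4.158, P5 4.764, P8 2.919, P7 1.051.
Rounding up gives 2, 5, 4, 5, 5, 3, 2 = 26 seats, so the divisor must be adjusted.
With modified divisor 29700: modified quotas P4 1.159, P3 3.651, P6 2.961, P1 3.548, P5 4.065, P8 2.490, P7 0.897.
Rounding up: P4 2, P3 4, P6 3, P1 4, P5 5, P8 3, P7 1 (total 22).
P4 receives 2.

2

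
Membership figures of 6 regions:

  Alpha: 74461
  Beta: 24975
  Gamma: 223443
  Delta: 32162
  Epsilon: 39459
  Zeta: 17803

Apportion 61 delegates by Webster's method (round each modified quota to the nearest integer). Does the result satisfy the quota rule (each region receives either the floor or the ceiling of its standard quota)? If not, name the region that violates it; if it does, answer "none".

Standard quotas: Alpha 11.016, Beta 3.695, Gamma 33.058, Delta 4.758, Epsilon 5.838, Zeta 2.634.
Webster allocation: Alpha 11, Beta 4, Gamma 32, Delta 5, Epsilon 6, Zeta 3.
Gamma has quota 33.058 (lower 33, upper 34) but receives 32 — outside the quota interval.

Gamma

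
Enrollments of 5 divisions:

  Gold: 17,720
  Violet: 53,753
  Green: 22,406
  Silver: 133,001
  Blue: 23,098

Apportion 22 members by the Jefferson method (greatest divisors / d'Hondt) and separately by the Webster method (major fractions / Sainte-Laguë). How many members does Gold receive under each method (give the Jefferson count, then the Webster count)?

1 and 2

Jefferson: Gold 1, Violet 5, Green 2, Silver 12, Blue 2.
Webster: Gold 2, Violet 5, Green 2, Silver 11, Blue 2.
Gold gets 1 under Jefferson and 2 under Webster.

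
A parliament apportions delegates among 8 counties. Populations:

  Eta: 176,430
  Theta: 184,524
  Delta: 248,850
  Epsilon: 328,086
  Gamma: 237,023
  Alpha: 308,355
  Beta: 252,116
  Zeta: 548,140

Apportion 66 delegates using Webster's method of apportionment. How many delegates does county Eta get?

Standard divisor 2283524/66 ≈ 34598.848; standard quotas: Eta 5.099, Theta 5.333, Delta 7.192, Epsilon 9.483, Gamma 6.851, Alpha 8.912, Beta 7.287, Zeta 15.843.
Rounding to the nearest integer gives 5, 5, 7, 9, 7, 9, 7, 16 = 65 seats, so the divisor must be adjusted.
With modified divisor 34100: modified quotas Eta 5.174, Theta 5.411, Delta 7.298, Epsilon 9.621, Gamma 6.951, Alpha 9.043, Beta 7.393, Zeta 16.074.
Rounding to the nearest integer: Eta 5, Theta 5, Delta 7, Epsilon 10, Gamma 7, Alpha 9, Beta 7, Zeta 16 (total 66).
Eta receives 5.

5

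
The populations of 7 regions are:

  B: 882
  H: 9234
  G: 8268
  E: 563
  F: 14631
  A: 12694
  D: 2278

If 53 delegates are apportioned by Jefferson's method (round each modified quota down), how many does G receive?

9

Standard divisor 48550/53 ≈ 916.038; standard quotas: B 0.963, H 10.080, G 9.026, E 0.615, F 15.972, A 13.858, D 2.487.
Rounding down gives 0, 10, 9, 0, 15, 13, 2 = 49 seats, so the divisor must be adjusted.
With modified divisor 850: modified quotas B 1.038, H 10.864, G 9.727, E 0.662, F 17.213, A 14.934, D 2.680.
Rounding down: B 1, H 10, G 9, E 0, F 17, A 14, D 2 (total 53).
G receives 9.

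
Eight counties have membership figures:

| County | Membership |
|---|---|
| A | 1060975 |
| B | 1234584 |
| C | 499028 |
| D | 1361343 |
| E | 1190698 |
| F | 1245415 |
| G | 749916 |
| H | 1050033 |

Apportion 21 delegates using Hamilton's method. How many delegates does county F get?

Total 8391992; standard divisor 8391992/21 ≈ 399618.667.
Standard quotas: A 2.6550, B 3.0894, C 1.2488, D 3.4066, E 2.9796, F 3.1165, G 1.8766, H 2.6276.
Lower quotas: A 2, B 3, C 1, D 3, E 2, F 3, G 1, H 2 (sum 17, leaving 4 seats).
Remainders in descending order: E 0.9796, G 0.8766, A 0.6550, H 0.6276, D 0.4066, C 0.2488, F 0.1165, B 0.0894.
Largest remainders: E, G, A, H receive the extra seats.
F receives 3.

3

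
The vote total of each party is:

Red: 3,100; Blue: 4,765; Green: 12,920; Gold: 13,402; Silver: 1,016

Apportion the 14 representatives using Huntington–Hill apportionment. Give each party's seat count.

With divisor 2668: modified quotas Red 1.162, Blue 1.786, Green 4.843, Gold 5.023, Silver 0.381.
Geometric-mean thresholds: Red √(1·2)=1.414, Blue √(1·2)=1.414, Green √(4·5)=4.472, Gold √(5·6)=5.477, Silver (min 1).
Each quota rounded against its threshold gives Red 1, Blue 2, Green 5, Gold 5, Silver 1 (total 14).

Red: 1; Blue: 2; Green: 5; Gold: 5; Silver: 1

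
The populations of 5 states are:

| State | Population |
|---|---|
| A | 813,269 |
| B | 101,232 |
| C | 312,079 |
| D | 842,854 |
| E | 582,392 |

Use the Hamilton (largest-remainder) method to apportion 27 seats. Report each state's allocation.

A: 8, B: 1, C: 3, D: 9, E: 6

Total 2651826; standard divisor 2651826/27 ≈ 98215.778.
Standard quotas: A 8.2804, B 1.0307, C 3.1775, D 8.5817, E 5.9297.
Lower quotas: A 8, B 1, C 3, D 8, E 5 (sum 25, leaving 2 seats).
Remainders in descending order: E 0.9297, D 0.5817, A 0.2804, C 0.1775, B 0.0307.
Largest remainders: E, D receive the extra seats.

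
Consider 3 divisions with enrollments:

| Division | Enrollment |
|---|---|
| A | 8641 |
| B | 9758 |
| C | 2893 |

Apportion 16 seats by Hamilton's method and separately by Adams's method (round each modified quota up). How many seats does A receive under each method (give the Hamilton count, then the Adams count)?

Hamilton: A 7, B 7, C 2.
Adams: A 6, B 7, C 3.
A gets 7 under Hamilton and 6 under Adams.

7 and 6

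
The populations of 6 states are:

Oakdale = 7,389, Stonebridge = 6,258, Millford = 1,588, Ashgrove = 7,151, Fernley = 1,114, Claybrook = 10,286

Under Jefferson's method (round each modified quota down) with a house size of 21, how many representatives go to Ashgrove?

Standard divisor 33786/21 ≈ 1608.857; standard quotas: Oakdale 4.593, Stonebridge 3.890, Millford 0.987, Ashgrove 4.445, Fernley 0.692, Claybrook 6.393.
Rounding down gives 4, 3, 0, 4, 0, 6 = 17 seats, so the divisor must be adjusted.
With modified divisor 1450: modified quotas Oakdale 5.096, Stonebridge 4.316, Millford 1.095, Ashgrove 4.932, Fernley 0.768, Claybrook 7.094.
Rounding down: Oakdale 5, Stonebridge 4, Millford 1, Ashgrove 4, Fernley 0, Claybrook 7 (total 21).
Ashgrove receives 4.

4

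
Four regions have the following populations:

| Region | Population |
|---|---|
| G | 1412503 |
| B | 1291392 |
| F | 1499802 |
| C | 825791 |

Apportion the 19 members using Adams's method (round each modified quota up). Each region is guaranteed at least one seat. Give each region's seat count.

Standard divisor 5029488/19 ≈ 264709.895; standard quotas: G 5.336, B 4.879, F 5.666, C 3.120.
Rounding up gives 6, 5, 6, 4 = 21 seats, so the divisor must be adjusted.
With modified divisor 291200: modified quotas G 4.851, B 4.435, F 5.150, C 2.836.
Rounding up: G 5, B 5, F 6, C 3 (total 19).

G 5; B 5; F 6; C 3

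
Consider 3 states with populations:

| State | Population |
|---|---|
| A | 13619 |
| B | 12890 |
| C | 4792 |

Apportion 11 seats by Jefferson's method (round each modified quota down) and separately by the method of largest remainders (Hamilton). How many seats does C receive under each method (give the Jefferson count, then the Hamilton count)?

Jefferson: A 5, B 5, C 1.
Hamilton: A 5, B 4, C 2.
C gets 1 under Jefferson and 2 under Hamilton.

1 and 2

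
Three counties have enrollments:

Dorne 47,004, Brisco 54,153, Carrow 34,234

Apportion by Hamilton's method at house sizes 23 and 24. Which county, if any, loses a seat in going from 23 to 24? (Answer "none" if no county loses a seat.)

At 23 seats: Dorne 8, Brisco 9, Carrow 6.
At 24 seats: Dorne 8, Brisco 10, Carrow 6.
No county's allocation decreased.

none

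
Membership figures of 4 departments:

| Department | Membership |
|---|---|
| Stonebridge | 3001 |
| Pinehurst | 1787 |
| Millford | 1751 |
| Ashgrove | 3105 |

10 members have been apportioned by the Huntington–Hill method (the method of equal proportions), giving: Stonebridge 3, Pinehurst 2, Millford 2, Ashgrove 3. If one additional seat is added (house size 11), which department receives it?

Ashgrove

Priority for the next seat is population ÷ (√(s·(s+1))).
Priorities: Stonebridge 866.314, Pinehurst 729.540, Millford 714.843, Ashgrove 896.336.
Highest priority: Ashgrove.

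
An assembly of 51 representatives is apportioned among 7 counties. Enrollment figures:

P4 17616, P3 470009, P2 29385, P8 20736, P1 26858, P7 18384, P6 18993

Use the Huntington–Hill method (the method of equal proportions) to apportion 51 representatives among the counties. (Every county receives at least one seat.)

With divisor 12103: modified quotas P4 1.456, P3 38.834, P2 2.428, P8 1.713, P1 2.219, P7 1.519, P6 1.569.
Geometric-mean thresholds: P4 √(1·2)=1.414, P3 √(38·39)=38.497, P2 √(2·3)=2.449, P8 √(1·2)=1.414, P1 √(2·3)=2.449, P7 √(1·2)=1.414, P6 √(1·2)=1.414.
Each quota rounded against its threshold gives P4 2, P3 39, P2 2, P8 2, P1 2, P7 2, P6 2 (total 51).

P4 2, P3 39, P2 2, P8 2, P1 2, P7 2, P6 2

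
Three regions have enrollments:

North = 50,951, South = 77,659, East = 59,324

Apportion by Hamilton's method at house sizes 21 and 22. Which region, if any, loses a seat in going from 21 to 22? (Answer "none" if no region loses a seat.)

At 21 seats: North 6, South 9, East 6.
At 22 seats: North 6, South 9, East 7.
No region's allocation decreased.

none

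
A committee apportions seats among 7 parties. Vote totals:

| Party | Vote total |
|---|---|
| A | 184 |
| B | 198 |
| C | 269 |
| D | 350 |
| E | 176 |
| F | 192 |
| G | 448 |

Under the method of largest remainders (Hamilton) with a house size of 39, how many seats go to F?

Total 1817; standard divisor 1817/39 ≈ 46.59.
Standard quotas: A 3.949, B 4.250, C 5.774, D 7.512, E 3.778, F 4.121, G 9.616.
Lower quotas: A 3, B 4, C 5, D 7, E 3, F 4, G 9 (sum 35, leaving 4 seats).
Remainders in descending order: A 0.949, E 0.778, C 0.774, G 0.616, D 0.512, B 0.250, F 0.121.
The surplus seats go to A, E, C, G.
F receives 4.

4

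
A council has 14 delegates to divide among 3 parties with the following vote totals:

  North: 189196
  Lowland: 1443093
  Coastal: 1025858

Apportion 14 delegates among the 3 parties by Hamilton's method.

Total 2658147; standard divisor 2658147/14 ≈ 189867.643.
Standard quotas: North 0.9965, Lowland 7.6005, Coastal 5.4030.
Lower quotas: North 0, Lowland 7, Coastal 5 (sum 12, leaving 2 seats).
Remainders in descending order: North 0.9965, Lowland 0.6005, Coastal 0.4030.
The surplus seats go to North, Lowland.

North: 1, Lowland: 8, Coastal: 5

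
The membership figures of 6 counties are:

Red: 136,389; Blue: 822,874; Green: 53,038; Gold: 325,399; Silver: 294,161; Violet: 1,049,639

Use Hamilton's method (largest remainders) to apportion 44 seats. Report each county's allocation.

Red: 2; Blue: 14; Green: 1; Gold: 5; Silver: 5; Violet: 17

Standard divisor: 2681500 ÷ 44 ≈ 60943.182.
Standard quotas: Red 2.2380, Blue 13.5023, Green 0.8703, Gold 5.3394, Silver 4.8268, Violet 17.2232.
Lower quotas: Red 2, Blue 13, Green 0, Gold 5, Silver 4, Violet 17 (sum 41, leaving 3 seats).
Remainders in descending order: Green 0.8703, Silver 0.8268, Blue 0.5023, Gold 0.3394, Red 0.2380, Violet 0.2232.
Largest remainders: Green, Silver, Blue receive the extra seats.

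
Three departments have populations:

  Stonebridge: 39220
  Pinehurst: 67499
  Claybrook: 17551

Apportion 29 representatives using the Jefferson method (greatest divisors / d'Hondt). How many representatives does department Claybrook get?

4

Standard divisor 124270/29 ≈ 4285.172; standard quotas: Stonebridge 9.152, Pinehurst 15.752, Claybrook 4.096.
Rounding down gives 9, 15, 4 = 28 seats, so the divisor must be adjusted.
With modified divisor 4100: modified quotas Stonebridge 9.566, Pinehurst 16.463, Claybrook 4.281.
Rounding down: Stonebridge 9, Pinehurst 16, Claybrook 4 (total 29).
Claybrook receives 4.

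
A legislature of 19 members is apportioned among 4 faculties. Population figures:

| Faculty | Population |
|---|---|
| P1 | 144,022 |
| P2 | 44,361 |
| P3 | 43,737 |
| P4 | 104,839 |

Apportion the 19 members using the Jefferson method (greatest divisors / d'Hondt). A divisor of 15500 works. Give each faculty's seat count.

With modified divisor 15500: modified quotas P1 9.292, P2 2.862, P3 2.822, P4 6.764.
Rounding down: P1 9, P2 2, P3 2, P4 6 (total 19).

P1=9, P2=2, P3=2, P4=6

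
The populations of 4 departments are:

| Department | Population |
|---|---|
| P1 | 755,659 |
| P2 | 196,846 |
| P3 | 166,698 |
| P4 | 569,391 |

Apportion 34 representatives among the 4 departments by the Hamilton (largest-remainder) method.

Total 1688594; standard divisor 1688594/34 ≈ 49664.529.
Standard quotas: P1 15.2153, P2 3.9635, P3 3.3565, P4 11.4647.
Lower quotas: P1 15, P2 3, P3 3, P4 11 (sum 32, leaving 2 seats).
Remainders in descending order: P2 0.9635, P4 0.4647, P3 0.3565, P1 0.2153.
Largest remainders: P2, P4 receive the extra seats.

P1 15; P2 4; P3 3; P4 12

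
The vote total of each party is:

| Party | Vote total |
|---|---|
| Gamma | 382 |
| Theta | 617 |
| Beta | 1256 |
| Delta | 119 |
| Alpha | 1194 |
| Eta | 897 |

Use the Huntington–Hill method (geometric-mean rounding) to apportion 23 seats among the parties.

With divisor 197: modified quotas Gamma 1.939, Theta 3.132, Beta 6.376, Delta 0.604, Alpha 6.061, Eta 4.553.
Geometric-mean thresholds: Gamma √(1·2)=1.414, Theta √(3·4)=3.464, Beta √(6·7)=6.481, Delta (min 1), Alpha √(6·7)=6.481, Eta √(4·5)=4.472.
Each quota rounded against its threshold gives Gamma 2, Theta 3, Beta 6, Delta 1, Alpha 6, Eta 5 (total 23).

Gamma 2, Theta 3, Beta 6, Delta 1, Alpha 6, Eta 5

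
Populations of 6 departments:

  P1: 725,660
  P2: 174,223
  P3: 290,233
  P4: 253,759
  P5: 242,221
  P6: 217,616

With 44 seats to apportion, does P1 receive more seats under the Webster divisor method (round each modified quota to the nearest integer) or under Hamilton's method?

Webster: P1 16, P2 4, P3 7, P4 6, P5 6, P6 5.
Hamilton: P1 17, P2 4, P3 7, P4 6, P5 5, P6 5.
P1 gets 16 under Webster and 17 under Hamilton.

Hamilton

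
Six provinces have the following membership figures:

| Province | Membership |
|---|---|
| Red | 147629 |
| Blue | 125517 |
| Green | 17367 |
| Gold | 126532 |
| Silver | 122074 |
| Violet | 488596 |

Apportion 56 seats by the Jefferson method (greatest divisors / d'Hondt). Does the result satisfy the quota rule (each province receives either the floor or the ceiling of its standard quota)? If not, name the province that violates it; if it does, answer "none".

Standard quotas: Red 8.044, Blue 6.839, Green 0.946, Gold 6.895, Silver 6.652, Violet 26.624.
Jefferson allocation: Red 8, Blue 7, Green 0, Gold 7, Silver 6, Violet 28.
Violet has quota 26.624 (lower 26, upper 27) but receives 28 — outside the quota interval.

Violet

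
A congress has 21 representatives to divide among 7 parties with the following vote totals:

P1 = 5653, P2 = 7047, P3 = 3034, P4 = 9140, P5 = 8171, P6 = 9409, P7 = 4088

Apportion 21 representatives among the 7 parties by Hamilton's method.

Total 46542; standard divisor 46542/21 ≈ 2216.286.
Standard quotas: P1 2.5507, P2 3.1796, P3 1.3690, P4 4.1240, P5 3.6868, P6 4.2454, P7 1.8445.
Lower quotas: P1 2, P2 3, P3 1, P4 4, P5 3, P6 4, P7 1 (sum 18, leaving 3 seats).
Remainders in descending order: P7 0.8445, P5 0.6868, P1 0.5507, P3 0.3690, P6 0.2454, P2 0.1796, P4 0.1240.
Largest remainders: P7, P5, P1 receive the extra seats.

P1 3, P2 3, P3 1, P4 4, P5 4, P6 4, P7 2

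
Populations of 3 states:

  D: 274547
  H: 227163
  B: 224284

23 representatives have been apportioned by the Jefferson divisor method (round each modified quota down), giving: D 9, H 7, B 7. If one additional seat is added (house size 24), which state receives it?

H

Priority for the next seat is population ÷ (current seats + 1).
Priorities: D 27454.700, H 28395.375, B 28035.500.
Highest priority: H.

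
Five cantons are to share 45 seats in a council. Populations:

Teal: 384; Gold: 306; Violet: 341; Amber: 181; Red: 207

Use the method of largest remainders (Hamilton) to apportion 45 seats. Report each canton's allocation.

Total 1419; standard divisor 1419/45 ≈ 31.533.
Standard quotas: Teal 12.178, Gold 9.704, Violet 10.814, Amber 5.740, Red 6.564.
Lower quotas: Teal 12, Gold 9, Violet 10, Amber 5, Red 6 (sum 42, leaving 3 seats).
Remainders in descending order: Violet 0.814, Amber 0.740, Gold 0.704, Red 0.564, Teal 0.178.
Largest remainders: Violet, Amber, Gold receive the extra seats.

Teal: 12; Gold: 10; Violet: 11; Amber: 6; Red: 6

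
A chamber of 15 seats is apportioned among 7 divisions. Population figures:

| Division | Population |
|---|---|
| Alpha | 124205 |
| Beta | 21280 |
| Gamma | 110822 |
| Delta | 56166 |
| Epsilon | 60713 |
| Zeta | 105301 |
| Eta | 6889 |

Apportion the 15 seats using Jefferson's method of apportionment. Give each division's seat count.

Standard divisor 485376/15 ≈ 32358.4; standard quotas: Alpha 3.838, Beta 0.658, Gamma 3.425, Delta 1.736, Epsilon 1.876, Zeta 3.254, Eta 0.213.
Rounding down gives 3, 0, 3, 1, 1, 3, 0 = 11 seats, so the divisor must be adjusted.
With modified divisor 27000: modified quotas Alpha 4.600, Beta 0.788, Gamma 4.105, Delta 2.080, Epsilon 2.249, Zeta 3.900, Eta 0.255.
Rounding down: Alpha 4, Beta 0, Gamma 4, Delta 2, Epsilon 2, Zeta 3, Eta 0 (total 15).

Alpha=4, Beta=0, Gamma=4, Delta=2, Epsilon=2, Zeta=3, Eta=0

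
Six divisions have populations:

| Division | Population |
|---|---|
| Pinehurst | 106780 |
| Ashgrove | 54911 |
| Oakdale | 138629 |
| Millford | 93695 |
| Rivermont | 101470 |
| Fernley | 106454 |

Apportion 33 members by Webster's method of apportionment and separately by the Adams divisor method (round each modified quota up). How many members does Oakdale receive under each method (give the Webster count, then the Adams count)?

Webster: Pinehurst 6, Ashgrove 3, Oakdale 8, Millford 5, Rivermont 5, Fernley 6.
Adams: Pinehurst 6, Ashgrove 3, Oakdale 7, Millford 5, Rivermont 6, Fernley 6.
Oakdale gets 8 under Webster and 7 under Adams.

8 and 7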